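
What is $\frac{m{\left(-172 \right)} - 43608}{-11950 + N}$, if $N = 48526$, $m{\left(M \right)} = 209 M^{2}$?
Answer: $\frac{767431}{4572} \approx 167.85$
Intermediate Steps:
$\frac{m{\left(-172 \right)} - 43608}{-11950 + N} = \frac{209 \left(-172\right)^{2} - 43608}{-11950 + 48526} = \frac{209 \cdot 29584 - 43608}{36576} = \left(6183056 - 43608\right) \frac{1}{36576} = 6139448 \cdot \frac{1}{36576} = \frac{767431}{4572}$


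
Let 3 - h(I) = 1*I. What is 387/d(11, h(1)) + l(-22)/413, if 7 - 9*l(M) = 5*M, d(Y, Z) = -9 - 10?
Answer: -159584/7847 ≈ -20.337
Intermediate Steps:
h(I) = 3 - I
d(Y, Z) = -19
l(M) = 7/9 - 5*M/9
387/d(11, h(1)) + l(-22)/413 = 387/(-19) + (7/9 - 5/9*(-22))/413 = 387*(-1/19) + (7/9 + 110/9)*(1/413) = -387/19 + 13*(1/413) = -387/19 + 13/413 = -159584/7847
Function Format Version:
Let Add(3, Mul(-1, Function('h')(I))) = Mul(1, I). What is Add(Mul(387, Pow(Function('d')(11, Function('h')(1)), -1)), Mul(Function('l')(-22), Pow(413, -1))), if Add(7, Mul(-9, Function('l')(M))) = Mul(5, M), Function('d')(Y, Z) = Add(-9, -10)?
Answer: Rational(-159584, 7847) ≈ -20.337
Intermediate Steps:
Function('h')(I) = Add(3, Mul(-1, I)) (Function('h')(I) = Add(3, Mul(-1, Mul(1, I))) = Add(3, Mul(-1, I)))
Function('d')(Y, Z) = -19
Function('l')(M) = Add(Rational(7, 9), Mul(Rational(-5, 9), M)) (Function('l')(M) = Add(Rational(7, 9), Mul(Rational(-1, 9), Mul(5, M))) = Add(Rational(7, 9), Mul(Rational(-5, 9), M)))
Add(Mul(387, Pow(Function('d')(11, Function('h')(1)), -1)), Mul(Function('l')(-22), Pow(413, -1))) = Add(Mul(387, Pow(-19, -1)), Mul(Add(Rational(7, 9), Mul(Rational(-5, 9), -22)), Pow(413, -1))) = Add(Mul(387, Rational(-1, 19)), Mul(Add(Rational(7, 9), Rational(110, 9)), Rational(1, 413))) = Add(Rational(-387, 19), Mul(13, Rational(1, 413))) = Add(Rational(-387, 19), Rational(13, 413)) = Rational(-159584, 7847)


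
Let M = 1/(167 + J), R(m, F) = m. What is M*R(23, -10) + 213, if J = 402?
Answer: 121220/569 ≈ 213.04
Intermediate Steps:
M = 1/569 (M = 1/(167 + 402) = 1/569 ≈ 0.0017575)
M*R(23, -10) + 213 = (1/569)*23 + 213 = 23/569 + 213 = 121220/569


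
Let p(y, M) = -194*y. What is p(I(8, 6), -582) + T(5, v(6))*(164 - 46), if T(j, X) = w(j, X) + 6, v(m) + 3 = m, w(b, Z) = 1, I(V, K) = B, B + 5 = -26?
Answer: 6840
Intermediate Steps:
B = -31 (B = -5 - 26 = -31)
I(V, K) = -31
v(m) = -3 + m
T(j, X) = 7 (T(j, X) = 1 + 6 = 7)
p(I(8, 6), -582) + T(5, v(6))*(164 - 46) = -194*(-31) + 7*(164 - 46) = 6014 + 7*118 = 6014 + 826 = 6840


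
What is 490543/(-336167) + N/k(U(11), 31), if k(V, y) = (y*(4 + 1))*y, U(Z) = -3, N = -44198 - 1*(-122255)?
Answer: 23883128404/1615282435 ≈ 14.786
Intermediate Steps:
N = 78057 (N = -44198 + 122255 = 78057)
k(V, y) = 5*y² (k(V, y) = (y*5)*y = (5*y)*y = 5*y²)
490543/(-336167) + N/k(U(11), 31) = 490543/(-336167) + 78057/((5*31²)) = 490543*(-1/336167) + 78057/((5*961)) = -490543/336167 + 78057/4805 = 23883128404/1615282435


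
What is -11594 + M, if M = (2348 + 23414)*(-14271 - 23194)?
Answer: -965184924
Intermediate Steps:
M = -965173330 (M = 25762*(-37465) = -965173330)
-11594 + M = -11594 - 965173330 = -965184924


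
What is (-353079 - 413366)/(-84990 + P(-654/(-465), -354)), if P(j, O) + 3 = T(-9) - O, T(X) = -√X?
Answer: 4324742557/477584022 - 153289*I/477584022 ≈ 9.0555 - 0.00032097*I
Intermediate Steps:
P(j, O) = -3 - O - 3*I (P(j, O) = -3 + (-√(-9) - O) = -3 + (-3*I - O) = -3 + (-O - 3*I) = -3 - O - 3*I)
(-353079 - 413366)/(-84990 + P(-654/(-465), -354)) = (-353079 - 413366)/(-84990 + (-3 - 1*(-354) - 3*I)) = -766445/(-84990 + (-3 + 354 - 3*I)) = -766445/(-84990 + (351 - 3*I)) = -766445*(-84639 + 3*I)/7163760330 = -153289*(-84639 + 3*I)/1432752066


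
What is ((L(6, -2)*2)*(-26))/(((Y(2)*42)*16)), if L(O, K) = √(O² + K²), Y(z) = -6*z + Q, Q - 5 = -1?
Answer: 13*√10/672 ≈ 0.061175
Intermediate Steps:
Q = 4 (Q = 5 - 1 = 4)
Y(z) = 4 - 6*z (Y(z) = -6*z + 4 = 4 - 6*z)
L(O, K) = √(K² + O²)
((L(6, -2)*2)*(-26))/(((Y(2)*42)*16)) = ((√((-2)² + 6²)*2)*(-26))/((((4 - 6*2)*42)*16)) = ((√(4 + 36)*2)*(-26))/((((4 - 12)*42)*16)) = ((√40*2)*(-26))/((-8*42*16)) = (((2*√10)*2)*(-26))/((-336*16)) = ((4*√10)*(-26))/(-5376) = -104*√10*(-1/5376) = 13*√10/672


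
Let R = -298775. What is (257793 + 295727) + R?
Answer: 254745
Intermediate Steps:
(257793 + 295727) + R = (257793 + 295727) - 298775 = 553520 - 298775 = 254745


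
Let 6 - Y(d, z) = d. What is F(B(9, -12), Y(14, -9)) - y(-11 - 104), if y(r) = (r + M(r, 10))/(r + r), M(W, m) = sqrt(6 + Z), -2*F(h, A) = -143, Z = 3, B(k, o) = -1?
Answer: 16333/230 ≈ 71.013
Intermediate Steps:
Y(d, z) = 6 - d
F(h, A) = 143/2 (F(h, A) = -1/2*(-143) = 143/2)
M(W, m) = 3 (M(W, m) = sqrt(6 + 3) = sqrt(9) = 3)
y(r) = (3 + r)/(2*r) (y(r) = (r + 3)/(r + r) = (3 + r)/((2*r)) = (3 + r)*(1/(2*r)) = (3 + r)/(2*r))
F(B(9, -12), Y(14, -9)) - y(-11 - 104) = 143/2 - (3 + (-11 - 104))/(2*(-11 - 104)) = 143/2 - (3 - 115)/(2*(-115)) = 143/2 - (-1)*(-112)/(2*115) = 143/2 - 1*56/115 = 143/2 - 56/115 = 16333/230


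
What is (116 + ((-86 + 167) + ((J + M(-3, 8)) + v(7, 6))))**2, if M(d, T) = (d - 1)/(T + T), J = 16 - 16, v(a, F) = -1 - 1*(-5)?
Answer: 644809/16 ≈ 40301.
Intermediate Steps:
v(a, F) = 4 (v(a, F) = -1 + 5 = 4)
J = 0
M(d, T) = (-1 + d)/(2*T) (M(d, T) = (-1 + d)/((2*T)) = (-1 + d)*(1/(2*T)) = (-1 + d)/(2*T))
(116 + ((-86 + 167) + ((J + M(-3, 8)) + v(7, 6))))**2 = (116 + ((-86 + 167) + ((0 + (1/2)*(-1 - 3)/8) + 4)))**2 = (116 + (81 + ((0 + (1/2)*(1/8)*(-4)) + 4)))**2 = (116 + (81 + ((0 - 1/4) + 4)))**2 = (116 + (81 + (-1/4 + 4)))**2 = (116 + (81 + 15/4))**2 = (116 + 339/4)**2 = (803/4)**2 = 644809/16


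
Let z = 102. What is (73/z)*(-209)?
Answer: -15257/102 ≈ -149.58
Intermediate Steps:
(73/z)*(-209) = (73/102)*(-209) = -15257/102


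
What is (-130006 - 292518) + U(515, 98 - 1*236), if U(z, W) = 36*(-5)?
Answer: -422704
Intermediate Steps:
U(z, W) = -180
(-130006 - 292518) + U(515, 98 - 1*236) = (-130006 - 292518) - 180 = -422524 - 180 = -422704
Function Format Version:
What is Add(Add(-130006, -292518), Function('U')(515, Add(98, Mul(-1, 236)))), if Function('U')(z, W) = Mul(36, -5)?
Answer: -422704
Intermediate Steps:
Function('U')(z, W) = -180
Add(Add(-130006, -292518), Function('U')(515, Add(98, Mul(-1, 236)))) = Add(Add(-130006, -292518), -180) = Add(-422524, -180) = -422704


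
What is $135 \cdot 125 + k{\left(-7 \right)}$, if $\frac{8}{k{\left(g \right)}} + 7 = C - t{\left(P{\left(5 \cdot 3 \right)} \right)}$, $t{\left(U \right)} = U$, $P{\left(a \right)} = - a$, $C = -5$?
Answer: $\frac{50633}{3} \approx 16878.0$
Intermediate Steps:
$k{\left(g \right)} = \frac{8}{3}$ ($k{\left(g \right)} = \frac{8}{-7 - \left(5 - 5 \cdot 3\right)} = \frac{8}{-7 - \left(5 - 15\right)} = \frac{8}{-7 - -10} = \frac{8}{-7 + \left(-5 + 15\right)} = \frac{8}{-7 + 10} = \frac{8}{3}$)
$135 \cdot 125 + k{\left(-7 \right)} = 135 \cdot 125 + \frac{8}{3} = 16875 + \frac{8}{3} = \frac{50633}{3}$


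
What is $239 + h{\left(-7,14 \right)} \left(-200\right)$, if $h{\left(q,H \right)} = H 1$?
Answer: $-2561$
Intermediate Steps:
$h{\left(q,H \right)} = H$
$239 + h{\left(-7,14 \right)} \left(-200\right) = 239 + 14 \left(-200\right) = 239 - 2800 = -2561$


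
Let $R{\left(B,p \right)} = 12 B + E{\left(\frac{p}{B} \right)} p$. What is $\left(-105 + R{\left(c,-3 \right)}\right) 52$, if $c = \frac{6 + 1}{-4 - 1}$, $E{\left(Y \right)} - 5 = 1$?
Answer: $- \frac{36348}{5} \approx -7269.6$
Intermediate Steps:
$E{\left(Y \right)} = 6$ ($E{\left(Y \right)} = 5 + 1 = 6$)
$c = - \frac{7}{5}$ ($c = \frac{7}{-5} = 7 \left(- \frac{1}{5}\right) = - \frac{7}{5} \approx -1.4$)
$R{\left(B,p \right)} = 6 p + 12 B$ ($R{\left(B,p \right)} = 12 B + 6 p = 6 p + 12 B$)
$\left(-105 + R{\left(c,-3 \right)}\right) 52 = \left(-105 + \left(6 \left(-3\right) + 12 \left(- \frac{7}{5}\right)\right)\right) 52 = \left(-105 - \frac{174}{5}\right) 52 = \left(- \frac{699}{5}\right) 52 = - \frac{36348}{5}$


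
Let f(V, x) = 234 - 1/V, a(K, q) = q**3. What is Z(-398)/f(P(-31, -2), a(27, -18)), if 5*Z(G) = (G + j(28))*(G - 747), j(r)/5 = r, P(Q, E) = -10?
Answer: 590820/2341 ≈ 252.38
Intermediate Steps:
j(r) = 5*r
Z(G) = (-747 + G)*(140 + G)/5 (Z(G) = ((G + 5*28)*(G - 747))/5 = ((G + 140)*(-747 + G))/5 = ((140 + G)*(-747 + G))/5 = ((-747 + G)*(140 + G))/5 = (-747 + G)*(140 + G)/5)
Z(-398)/f(P(-31, -2), a(27, -18)) = (-20916 - 607/5*(-398) + (1/5)*(-398)**2)/(234 - 1/(-10)) = (-20916 + 241586/5 + (1/5)*158404)/(234 - 1*(-1/10)) = (-20916 + 241586/5 + 158404/5)/(234 + 1/10) = 59082/(2341/10) = 59082*(10/2341) = 590820/2341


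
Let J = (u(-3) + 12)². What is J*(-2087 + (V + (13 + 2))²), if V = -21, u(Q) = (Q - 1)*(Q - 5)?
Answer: -3970736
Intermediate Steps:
u(Q) = (-1 + Q)*(-5 + Q)
J = 1936 (J = ((5 + (-3)² - 6*(-3)) + 12)² = ((5 + 9 + 18) + 12)² = (32 + 12)² = 44² = 1936)
J*(-2087 + (V + (13 + 2))²) = 1936*(-2087 + (-21 + (13 + 2))²) = 1936*(-2087 + (-21 + 15)²) = 1936*(-2087 + (-6)²) = 1936*(-2087 + 36) = 1936*(-2051) = -3970736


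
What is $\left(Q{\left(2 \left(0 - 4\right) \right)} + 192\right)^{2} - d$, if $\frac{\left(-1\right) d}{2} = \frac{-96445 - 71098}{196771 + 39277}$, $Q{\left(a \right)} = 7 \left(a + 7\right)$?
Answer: $\frac{4039203857}{118024} \approx 34224.0$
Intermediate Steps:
$Q{\left(a \right)} = 49 + 7 a$ ($Q{\left(a \right)} = 7 \left(7 + a\right) = 49 + 7 a$)
$d = \frac{167543}{118024}$ ($d = - 2 \frac{-96445 - 71098}{196771 + 39277} = - 2 \left(- \frac{167543}{236048}\right) = - 2 \left(\left(-167543\right) \frac{1}{236048}\right) = \left(-2\right) \left(- \frac{167543}{236048}\right) = \frac{167543}{118024} \approx 1.4196$)
$\left(Q{\left(2 \left(0 - 4\right) \right)} + 192\right)^{2} - d = \left(\left(49 + 7 \cdot 2 \left(0 - 4\right)\right) + 192\right)^{2} - \frac{167543}{118024} = \left(\left(49 + 7 \cdot 2 \left(-4\right)\right) + 192\right)^{2} - \frac{167543}{118024} = \left(\left(49 + 7 \left(-8\right)\right) + 192\right)^{2} - \frac{167543}{118024} = \left(\left(49 - 56\right) + 192\right)^{2} - \frac{167543}{118024} = \left(-7 + 192\right)^{2} - \frac{167543}{118024} = 185^{2} - \frac{167543}{118024} = 34225 - \frac{167543}{118024} = \frac{4039203857}{118024}$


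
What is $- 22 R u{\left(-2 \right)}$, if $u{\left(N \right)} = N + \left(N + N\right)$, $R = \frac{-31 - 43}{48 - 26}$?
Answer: $-444$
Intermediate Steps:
$R = - \frac{37}{11}$ ($R = - \frac{74}{22} = \left(-74\right) \frac{1}{22} = - \frac{37}{11} \approx -3.3636$)
$u{\left(N \right)} = 3 N$ ($u{\left(N \right)} = N + 2 N = 3 N$)
$- 22 R u{\left(-2 \right)} = \left(-22\right) \left(- \frac{37}{11}\right) 3 \left(-2\right) = 74 \left(-6\right) = -444$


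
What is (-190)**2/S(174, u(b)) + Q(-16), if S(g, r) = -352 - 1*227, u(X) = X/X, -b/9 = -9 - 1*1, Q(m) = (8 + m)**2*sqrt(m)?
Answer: -36100/579 + 256*I ≈ -62.349 + 256.0*I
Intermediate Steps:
Q(m) = sqrt(m)*(8 + m)**2
b = 90 (b = -9*(-9 - 1*1) = -9*(-9 - 1) = -9*(-10) = 90)
u(X) = 1
S(g, r) = -579 (S(g, r) = -352 - 227 = -579)
(-190)**2/S(174, u(b)) + Q(-16) = (-190)**2/(-579) + sqrt(-16)*(8 - 16)**2 = 36100*(-1/579) + (4*I)*(-8)**2 = -36100/579 + (4*I)*64 = -36100/579 + 256*I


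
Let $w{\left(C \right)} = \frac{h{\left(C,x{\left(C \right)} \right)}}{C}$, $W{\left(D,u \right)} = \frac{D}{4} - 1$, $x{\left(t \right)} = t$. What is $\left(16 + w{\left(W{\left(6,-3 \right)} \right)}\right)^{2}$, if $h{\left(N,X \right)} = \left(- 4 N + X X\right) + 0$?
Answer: $\frac{625}{4} \approx 156.25$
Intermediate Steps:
$W{\left(D,u \right)} = -1 + \frac{D}{4}$ ($W{\left(D,u \right)} = D \frac{1}{4} - 1 = \frac{D}{4} - 1 = -1 + \frac{D}{4}$)
$h{\left(N,X \right)} = X^{2} - 4 N$ ($h{\left(N,X \right)} = \left(- 4 N + X^{2}\right) + 0 = \left(X^{2} - 4 N\right) + 0 = X^{2} - 4 N$)
$w{\left(C \right)} = \frac{C^{2} - 4 C}{C}$
$\left(16 + w{\left(W{\left(6,-3 \right)} \right)}\right)^{2} = \left(16 + \left(-4 + \left(-1 + \frac{1}{4} \cdot 6\right)\right)\right)^{2} = \left(16 + \left(-4 + \left(-1 + \frac{3}{2}\right)\right)\right)^{2} = \left(16 + \left(-4 + \frac{1}{2}\right)\right)^{2} = \left(16 - \frac{7}{2}\right)^{2} = \left(\frac{25}{2}\right)^{2} = \frac{625}{4}$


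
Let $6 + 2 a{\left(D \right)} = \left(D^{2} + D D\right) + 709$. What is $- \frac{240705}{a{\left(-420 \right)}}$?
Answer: $- \frac{481410}{353503} \approx -1.3618$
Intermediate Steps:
$a{\left(D \right)} = \frac{703}{2} + D^{2}$ ($a{\left(D \right)} = -3 + \frac{\left(D^{2} + D D\right) + 709}{2} = -3 + \frac{\left(D^{2} + D^{2}\right) + 709}{2} = -3 + \frac{2 D^{2} + 709}{2} = -3 + \frac{709 + 2 D^{2}}{2} = -3 + \left(\frac{709}{2} + D^{2}\right) = \frac{703}{2} + D^{2}$)
$- \frac{240705}{a{\left(-420 \right)}} = - \frac{240705}{\frac{703}{2} + \left(-420\right)^{2}} = - \frac{240705}{\frac{703}{2} + 176400} = - \frac{240705}{\frac{353503}{2}} = \left(-240705\right) \frac{2}{353503} = - \frac{481410}{353503}$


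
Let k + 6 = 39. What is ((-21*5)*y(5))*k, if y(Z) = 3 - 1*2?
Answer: -3465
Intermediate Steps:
k = 33 (k = -6 + 39 = 33)
y(Z) = 1 (y(Z) = 3 - 2 = 1)
((-21*5)*y(5))*k = (-21*5*1)*33 = -105*1*33 = -105*33 = -3465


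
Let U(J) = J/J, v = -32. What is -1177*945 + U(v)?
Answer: -1112264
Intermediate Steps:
U(J) = 1
-1177*945 + U(v) = -1177*945 + 1 = -1112265 + 1 = -1112264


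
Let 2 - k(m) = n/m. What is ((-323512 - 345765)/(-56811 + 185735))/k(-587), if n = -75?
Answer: -56123657/20241068 ≈ -2.7728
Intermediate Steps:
k(m) = 2 + 75/m (k(m) = 2 - (-75)/m = 2 + 75/m)
((-323512 - 345765)/(-56811 + 185735))/k(-587) = ((-323512 - 345765)/(-56811 + 185735))/(2 + 75/(-587)) = (-669277/128924)/(2 + 75*(-1/587)) = (-669277*1/128924)/(2 - 75/587) = -669277/(128924*1099/587) = -669277/128924*587/1099 = -56123657/20241068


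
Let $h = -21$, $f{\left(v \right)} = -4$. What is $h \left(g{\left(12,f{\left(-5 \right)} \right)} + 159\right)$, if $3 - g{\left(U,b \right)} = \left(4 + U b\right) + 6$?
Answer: $-4200$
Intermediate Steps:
$g{\left(U,b \right)} = -7 - U b$ ($g{\left(U,b \right)} = 3 - \left(\left(4 + U b\right) + 6\right) = 3 - \left(10 + U b\right) = -7 - U b$)
$h \left(g{\left(12,f{\left(-5 \right)} \right)} + 159\right) = - 21 \left(\left(-7 - 12 \left(-4\right)\right) + 159\right) = - 21 \left(\left(-7 + 48\right) + 159\right) = - 21 \left(41 + 159\right) = \left(-21\right) 200 = -4200$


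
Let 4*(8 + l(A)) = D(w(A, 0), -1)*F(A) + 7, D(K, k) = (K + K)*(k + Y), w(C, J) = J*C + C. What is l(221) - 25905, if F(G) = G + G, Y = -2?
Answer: -689737/4 ≈ -1.7243e+5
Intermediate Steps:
F(G) = 2*G
w(C, J) = C + C*J (w(C, J) = C*J + C = C + C*J)
D(K, k) = 2*K*(-2 + k) (D(K, k) = (K + K)*(k - 2) = (2*K)*(-2 + k) = 2*K*(-2 + k))
l(A) = -25/4 - 3*A² (l(A) = -8 + ((2*(A*(1 + 0))*(-2 - 1))*(2*A) + 7)/4 = -8 + ((2*(A*1)*(-3))*(2*A) + 7)/4 = -8 + ((2*A*(-3))*(2*A) + 7)/4 = -8 + ((-6*A)*(2*A) + 7)/4 = -8 + (-12*A² + 7)/4 = -8 + (7 - 12*A²)/4 = -8 + (7/4 - 3*A²) = -25/4 - 3*A²)
l(221) - 25905 = (-25/4 - 3*221²) - 25905 = (-25/4 - 3*48841) - 25905 = (-25/4 - 146523) - 25905 = -586117/4 - 25905 = -689737/4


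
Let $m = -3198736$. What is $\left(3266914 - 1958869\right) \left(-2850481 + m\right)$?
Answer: $-7912648050765$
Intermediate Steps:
$\left(3266914 - 1958869\right) \left(-2850481 + m\right) = \left(3266914 - 1958869\right) \left(-2850481 - 3198736\right) = 1308045 \left(-6049217\right) = -7912648050765$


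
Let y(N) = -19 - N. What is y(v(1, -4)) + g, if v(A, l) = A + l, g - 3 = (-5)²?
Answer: 12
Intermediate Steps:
g = 28 (g = 3 + (-5)² = 3 + 25 = 28)
y(v(1, -4)) + g = (-19 - (1 - 4)) + 28 = (-19 - 1*(-3)) + 28 = (-19 + 3) + 28 = -16 + 28 = 12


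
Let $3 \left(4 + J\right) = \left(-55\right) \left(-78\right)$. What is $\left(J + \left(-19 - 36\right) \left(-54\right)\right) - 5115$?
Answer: $-719$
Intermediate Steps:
$J = 1426$ ($J = -4 + \frac{\left(-55\right) \left(-78\right)}{3} = -4 + \frac{1}{3} \cdot 4290 = -4 + 1430 = 1426$)
$\left(J + \left(-19 - 36\right) \left(-54\right)\right) - 5115 = \left(1426 + \left(-19 - 36\right) \left(-54\right)\right) - 5115 = \left(1426 - -2970\right) - 5115 = \left(1426 + 2970\right) - 5115 = 4396 - 5115 = -719$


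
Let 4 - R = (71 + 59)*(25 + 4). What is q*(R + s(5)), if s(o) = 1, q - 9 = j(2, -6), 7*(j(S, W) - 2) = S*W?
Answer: -244725/7 ≈ -34961.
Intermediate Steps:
j(S, W) = 2 + S*W/7 (j(S, W) = 2 + (S*W)/7 = 2 + S*W/7)
q = 65/7 (q = 9 + (2 + (⅐)*2*(-6)) = 9 + (2 - 12/7) = 9 + 2/7 = 65/7 ≈ 9.2857)
R = -3766 (R = 4 - (71 + 59)*(25 + 4) = 4 - 130*29 = 4 - 1*3770 = 4 - 3770 = -3766)
q*(R + s(5)) = 65*(-3766 + 1)/7 = (65/7)*(-3765) = -244725/7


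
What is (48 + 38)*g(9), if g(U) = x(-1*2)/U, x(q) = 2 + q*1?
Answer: 0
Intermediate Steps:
x(q) = 2 + q
g(U) = 0 (g(U) = (2 - 1*2)/U = (2 - 2)/U = 0/U = 0)
(48 + 38)*g(9) = (48 + 38)*0 = 86*0 = 0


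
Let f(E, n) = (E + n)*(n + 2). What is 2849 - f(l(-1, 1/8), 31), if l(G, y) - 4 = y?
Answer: 13519/8 ≈ 1689.9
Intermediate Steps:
l(G, y) = 4 + y
f(E, n) = (2 + n)*(E + n) (f(E, n) = (E + n)*(2 + n) = (2 + n)*(E + n))
2849 - f(l(-1, 1/8), 31) = 2849 - (31² + 2*(4 + 1/8) + 2*31 + (4 + 1/8)*31) = 2849 - (961 + 2*(4 + ⅛) + 62 + (4 + ⅛)*31) = 2849 - (961 + 2*(33/8) + 62 + (33/8)*31) = 2849 - (961 + 33/4 + 62 + 1023/8) = 2849 - 1*9273/8 = 2849 - 9273/8 = 13519/8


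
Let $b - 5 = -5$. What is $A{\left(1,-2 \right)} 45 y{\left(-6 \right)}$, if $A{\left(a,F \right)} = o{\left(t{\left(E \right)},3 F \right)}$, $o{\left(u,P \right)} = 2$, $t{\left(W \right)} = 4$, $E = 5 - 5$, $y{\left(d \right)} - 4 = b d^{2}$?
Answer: $360$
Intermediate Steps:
$b = 0$ ($b = 5 - 5 = 0$)
$y{\left(d \right)} = 4$ ($y{\left(d \right)} = 4 + 0 d^{2} = 4 + 0 = 4$)
$E = 0$
$A{\left(a,F \right)} = 2$
$A{\left(1,-2 \right)} 45 y{\left(-6 \right)} = 2 \cdot 45 \cdot 4 = 90 \cdot 4 = 360$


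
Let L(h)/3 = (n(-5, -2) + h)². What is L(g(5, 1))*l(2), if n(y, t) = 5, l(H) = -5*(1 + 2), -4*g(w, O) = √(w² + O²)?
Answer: -9585/8 + 225*√26/2 ≈ -624.49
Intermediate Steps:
g(w, O) = -√(O² + w²)/4 (g(w, O) = -√(w² + O²)/4 = -√(O² + w²)/4)
l(H) = -15 (l(H) = -5*3 = -15)
L(h) = 3*(5 + h)²
L(g(5, 1))*l(2) = (3*(5 - √(1² + 5²)/4)²)*(-15) = (3*(5 - √(1 + 25)/4)²)*(-15) = (3*(5 - √26/4)²)*(-15) = -45*(5 - √26/4)²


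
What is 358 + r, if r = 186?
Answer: 544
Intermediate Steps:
358 + r = 358 + 186 = 544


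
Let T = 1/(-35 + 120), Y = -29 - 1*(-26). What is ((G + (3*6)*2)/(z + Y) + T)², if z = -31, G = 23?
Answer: 85849/28900 ≈ 2.9706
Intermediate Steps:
Y = -3 (Y = -29 + 26 = -3)
T = 1/85 ≈ 0.011765
((G + (3*6)*2)/(z + Y) + T)² = ((23 + (3*6)*2)/(-31 - 3) + 1/85)² = ((23 + 18*2)/(-34) + 1/85)² = ((23 + 36)*(-1/34) + 1/85)² = (59*(-1/34) + 1/85)² = (-59/34 + 1/85)² = (-293/170)² = 85849/28900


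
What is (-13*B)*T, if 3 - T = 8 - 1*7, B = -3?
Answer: 78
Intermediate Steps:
T = 2 (T = 3 - (8 - 1*7) = 3 - (8 - 7) = 3 - 1*1 = 3 - 1 = 2)
(-13*B)*T = -13*(-3)*2 = 39*2 = 78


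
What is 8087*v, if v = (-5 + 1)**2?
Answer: 129392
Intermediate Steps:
v = 16 (v = (-4)**2 = 16)
8087*v = 8087*16 = 129392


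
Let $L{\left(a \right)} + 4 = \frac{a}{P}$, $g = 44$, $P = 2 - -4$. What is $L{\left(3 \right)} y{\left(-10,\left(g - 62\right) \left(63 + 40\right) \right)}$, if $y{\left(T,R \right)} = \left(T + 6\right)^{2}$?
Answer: $-56$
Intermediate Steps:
$P = 6$ ($P = 2 + 4 = 6$)
$y{\left(T,R \right)} = \left(6 + T\right)^{2}$
$L{\left(a \right)} = -4 + \frac{a}{6}$
$L{\left(3 \right)} y{\left(-10,\left(g - 62\right) \left(63 + 40\right) \right)} = \left(-4 + \frac{1}{6} \cdot 3\right) \left(6 - 10\right)^{2} = \left(-4 + \frac{1}{2}\right) \left(-4\right)^{2} = \left(- \frac{7}{2}\right) 16 = -56$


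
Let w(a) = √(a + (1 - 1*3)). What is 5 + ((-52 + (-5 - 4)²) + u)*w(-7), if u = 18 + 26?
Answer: 5 + 219*I ≈ 5.0 + 219.0*I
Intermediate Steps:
w(a) = √(-2 + a) (w(a) = √(a + (1 - 3)) = √(a - 2) = √(-2 + a))
u = 44
5 + ((-52 + (-5 - 4)²) + u)*w(-7) = 5 + ((-52 + (-5 - 4)²) + 44)*√(-2 - 7) = 5 + ((-52 + (-9)²) + 44)*√(-9) = 5 + ((-52 + 81) + 44)*(3*I) = 5 + (29 + 44)*(3*I) = 5 + 73*(3*I) = 5 + 219*I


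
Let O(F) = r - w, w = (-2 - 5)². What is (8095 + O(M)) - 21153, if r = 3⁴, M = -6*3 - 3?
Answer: -13026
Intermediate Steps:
w = 49 (w = (-7)² = 49)
M = -21 (M = -18 - 3 = -21)
r = 81
O(F) = 32 (O(F) = 81 - 1*49 = 81 - 49 = 32)
(8095 + O(M)) - 21153 = (8095 + 32) - 21153 = 8127 - 21153 = -13026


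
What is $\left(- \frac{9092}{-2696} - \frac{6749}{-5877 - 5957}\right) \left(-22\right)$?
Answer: $- \frac{172961294}{1994029} \approx -86.74$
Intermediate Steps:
$\left(- \frac{9092}{-2696} - \frac{6749}{-5877 - 5957}\right) \left(-22\right) = \left(\left(-9092\right) \left(- \frac{1}{2696}\right) - \frac{6749}{-11834}\right) \left(-22\right) = \left(\frac{2273}{674} - - \frac{6749}{11834}\right) \left(-22\right) = \left(\frac{2273}{674} + \frac{6749}{11834}\right) \left(-22\right) = \frac{7861877}{1994029} \left(-22\right) = - \frac{172961294}{1994029}$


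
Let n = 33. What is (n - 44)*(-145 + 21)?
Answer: 1364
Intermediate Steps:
(n - 44)*(-145 + 21) = (33 - 44)*(-145 + 21) = -11*(-124) = 1364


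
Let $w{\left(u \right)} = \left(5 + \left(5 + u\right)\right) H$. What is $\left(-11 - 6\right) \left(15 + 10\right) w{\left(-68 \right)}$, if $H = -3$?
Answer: $-73950$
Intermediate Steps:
$w{\left(u \right)} = -30 - 3 u$ ($w{\left(u \right)} = \left(5 + \left(5 + u\right)\right) \left(-3\right) = \left(10 + u\right) \left(-3\right) = -30 - 3 u$)
$\left(-11 - 6\right) \left(15 + 10\right) w{\left(-68 \right)} = \left(-11 - 6\right) \left(15 + 10\right) \left(-30 - -204\right) = \left(-17\right) 25 \left(-30 + 204\right) = \left(-425\right) 174 = -73950$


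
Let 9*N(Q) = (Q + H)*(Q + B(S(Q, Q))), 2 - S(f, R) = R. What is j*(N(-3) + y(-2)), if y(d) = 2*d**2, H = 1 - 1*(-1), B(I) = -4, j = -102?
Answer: -2686/3 ≈ -895.33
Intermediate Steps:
S(f, R) = 2 - R
H = 2 (H = 1 + 1 = 2)
N(Q) = (-4 + Q)*(2 + Q)/9 (N(Q) = ((Q + 2)*(Q - 4))/9 = ((2 + Q)*(-4 + Q))/9 = ((-4 + Q)*(2 + Q))/9 = (-4 + Q)*(2 + Q)/9)
j*(N(-3) + y(-2)) = -102*((-8/9 - 2/9*(-3) + (1/9)*(-3)**2) + 2*(-2)**2) = -102*((-8/9 + 2/3 + (1/9)*9) + 2*4) = -102*((-8/9 + 2/3 + 1) + 8) = -102*(7/9 + 8) = -102*79/9 = -2686/3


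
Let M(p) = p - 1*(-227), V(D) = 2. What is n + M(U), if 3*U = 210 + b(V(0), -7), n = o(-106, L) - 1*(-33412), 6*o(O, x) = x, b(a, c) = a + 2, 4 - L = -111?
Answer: 67459/2 ≈ 33730.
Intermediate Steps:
L = 115 (L = 4 - 1*(-111) = 4 + 111 = 115)
b(a, c) = 2 + a
o(O, x) = x/6
n = 200587/6 (n = (⅙)*115 - 1*(-33412) = 115/6 + 33412 = 200587/6 ≈ 33431.)
U = 214/3 (U = (210 + (2 + 2))/3 = (210 + 4)/3 = (⅓)*214 = 214/3 ≈ 71.333)
M(p) = 227 + p (M(p) = p + 227 = 227 + p)
n + M(U) = 200587/6 + (227 + 214/3) = 200587/6 + 895/3 = 67459/2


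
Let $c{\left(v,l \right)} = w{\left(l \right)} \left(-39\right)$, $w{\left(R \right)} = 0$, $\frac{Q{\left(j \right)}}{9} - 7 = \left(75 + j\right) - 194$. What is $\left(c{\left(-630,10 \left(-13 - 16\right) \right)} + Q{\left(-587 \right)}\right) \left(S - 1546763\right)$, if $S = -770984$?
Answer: $14580946377$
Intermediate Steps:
$Q{\left(j \right)} = -1008 + 9 j$ ($Q{\left(j \right)} = 63 + 9 \left(\left(75 + j\right) - 194\right) = 63 + 9 \left(-119 + j\right) = 63 + \left(-1071 + 9 j\right) = -1008 + 9 j$)
$c{\left(v,l \right)} = 0$ ($c{\left(v,l \right)} = 0 \left(-39\right) = 0$)
$\left(c{\left(-630,10 \left(-13 - 16\right) \right)} + Q{\left(-587 \right)}\right) \left(S - 1546763\right) = \left(0 + \left(-1008 + 9 \left(-587\right)\right)\right) \left(-770984 - 1546763\right) = \left(0 - 6291\right) \left(-2317747\right) = \left(-6291\right) \left(-2317747\right) = 14580946377$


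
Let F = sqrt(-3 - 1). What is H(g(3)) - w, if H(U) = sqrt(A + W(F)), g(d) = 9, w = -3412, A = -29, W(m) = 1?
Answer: 3412 + 2*I*sqrt(7) ≈ 3412.0 + 5.2915*I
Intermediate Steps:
F = 2*I (F = sqrt(-4) = 2*I ≈ 2.0*I)
H(U) = 2*I*sqrt(7) (H(U) = sqrt(-29 + 1) = sqrt(-28) = 2*I*sqrt(7))
H(g(3)) - w = 2*I*sqrt(7) - 1*(-3412) = 2*I*sqrt(7) + 3412 = 3412 + 2*I*sqrt(7)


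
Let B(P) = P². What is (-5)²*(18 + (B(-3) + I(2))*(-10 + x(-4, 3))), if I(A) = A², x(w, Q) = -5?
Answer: -4425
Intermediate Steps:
(-5)²*(18 + (B(-3) + I(2))*(-10 + x(-4, 3))) = (-5)²*(18 + ((-3)² + 2²)*(-10 - 5)) = 25*(18 + (9 + 4)*(-15)) = 25*(18 + 13*(-15)) = 25*(18 - 195) = 25*(-177) = -4425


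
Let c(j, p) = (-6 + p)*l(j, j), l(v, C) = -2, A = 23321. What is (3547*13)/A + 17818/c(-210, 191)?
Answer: -199236254/4314385 ≈ -46.180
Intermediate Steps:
c(j, p) = 12 - 2*p (c(j, p) = (-6 + p)*(-2) = 12 - 2*p)
(3547*13)/A + 17818/c(-210, 191) = (3547*13)/23321 + 17818/(12 - 2*191) = 46111*(1/23321) + 17818/(12 - 382) = 46111/23321 + 17818/(-370) = 46111/23321 + 17818*(-1/370) = 46111/23321 - 8909/185 = -199236254/4314385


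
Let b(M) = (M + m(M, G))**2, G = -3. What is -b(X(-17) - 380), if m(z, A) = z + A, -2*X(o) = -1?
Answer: -580644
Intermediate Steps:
X(o) = 1/2 (X(o) = -1/2*(-1) = 1/2)
m(z, A) = A + z
b(M) = (-3 + 2*M)**2 (b(M) = (M + (-3 + M))**2 = (-3 + 2*M)**2)
-b(X(-17) - 380) = -(-3 + 2*(1/2 - 380))**2 = -(-3 + 2*(-759/2))**2 = -(-3 - 759)**2 = -1*(-762)**2 = -1*580644 = -580644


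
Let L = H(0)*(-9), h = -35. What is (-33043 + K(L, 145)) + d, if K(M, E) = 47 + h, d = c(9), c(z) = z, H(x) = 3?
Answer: -33022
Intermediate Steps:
L = -27 (L = 3*(-9) = -27)
d = 9
K(M, E) = 12 (K(M, E) = 47 - 35 = 12)
(-33043 + K(L, 145)) + d = (-33043 + 12) + 9 = -33031 + 9 = -33022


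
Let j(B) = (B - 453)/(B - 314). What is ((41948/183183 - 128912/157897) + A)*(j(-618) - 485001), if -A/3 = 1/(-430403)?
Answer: 1101858790877740207714929/3867488163837630332 ≈ 2.8490e+5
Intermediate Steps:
j(B) = (-453 + B)/(-314 + B)
A = 3/430403 (A = -3/(-430403) = -3*(-1/430403) = 3/430403 ≈ 6.9702e-6)
((41948/183183 - 128912/157897) + A)*(j(-618) - 485001) = ((41948/183183 - 128912/157897) + 3/430403)*((-453 - 618)/(-314 - 618) - 485001) = ((41948*(1/183183) - 128912*1/157897) + 3/430403)*(-1071/(-932) - 485001) = ((41948/183183 - 128912/157897) + 3/430403)*(-1/932*(-1071) - 485001) = (-16991023540/28924046151 + 3/430403)*(1071/932 - 485001) = -7312900732548167/12448996235528853*(-452019861/932) = 1101858790877740207714929/3867488163837630332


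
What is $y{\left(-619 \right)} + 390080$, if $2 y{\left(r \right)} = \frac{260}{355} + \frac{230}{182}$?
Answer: $\frac{5040626657}{12922} \approx 3.9008 \cdot 10^{5}$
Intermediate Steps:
$y{\left(r \right)} = \frac{12897}{12922}$ ($y{\left(r \right)} = \frac{\frac{260}{355} + \frac{230}{182}}{2} = \frac{260 \cdot \frac{1}{355} + 230 \cdot \frac{1}{182}}{2} = \frac{\frac{52}{71} + \frac{115}{91}}{2} = \frac{1}{2} \cdot \frac{12897}{6461} = \frac{12897}{12922}$)
$y{\left(-619 \right)} + 390080 = \frac{12897}{12922} + 390080 = \frac{5040626657}{12922}$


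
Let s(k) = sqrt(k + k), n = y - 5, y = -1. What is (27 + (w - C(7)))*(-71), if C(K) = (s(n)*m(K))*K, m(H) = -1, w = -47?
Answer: 1420 - 994*I*sqrt(3) ≈ 1420.0 - 1721.7*I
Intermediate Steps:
n = -6 (n = -1 - 5 = -6)
s(k) = sqrt(2)*sqrt(k) (s(k) = sqrt(2*k) = sqrt(2)*sqrt(k))
C(K) = -2*I*K*sqrt(3) (C(K) = ((sqrt(2)*sqrt(-6))*(-1))*K = ((sqrt(2)*(I*sqrt(6)))*(-1))*K = ((2*I*sqrt(3))*(-1))*K = (-2*I*sqrt(3))*K = -2*I*K*sqrt(3))
(27 + (w - C(7)))*(-71) = (27 + (-47 - (-2)*I*7*sqrt(3)))*(-71) = (27 + (-47 - (-14)*I*sqrt(3)))*(-71) = (27 + (-47 + 14*I*sqrt(3)))*(-71) = (-20 + 14*I*sqrt(3))*(-71) = 1420 - 994*I*sqrt(3)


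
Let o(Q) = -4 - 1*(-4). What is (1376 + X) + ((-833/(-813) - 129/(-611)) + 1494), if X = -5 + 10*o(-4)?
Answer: 1423782535/496743 ≈ 2866.2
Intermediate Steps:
o(Q) = 0 (o(Q) = -4 + 4 = 0)
X = -5 (X = -5 + 10*0 = -5 + 0 = -5)
(1376 + X) + ((-833/(-813) - 129/(-611)) + 1494) = (1376 - 5) + ((-833/(-813) - 129/(-611)) + 1494) = 1371 + ((-833*(-1/813) - 129*(-1/611)) + 1494) = 1371 + ((833/813 + 129/611) + 1494) = 1371 + (613840/496743 + 1494) = 1371 + 742747882/496743 = 1423782535/496743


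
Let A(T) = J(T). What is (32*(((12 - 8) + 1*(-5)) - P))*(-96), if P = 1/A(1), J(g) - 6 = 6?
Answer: 3328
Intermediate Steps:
J(g) = 12 (J(g) = 6 + 6 = 12)
A(T) = 12
P = 1/12 ≈ 0.083333
(32*(((12 - 8) + 1*(-5)) - P))*(-96) = (32*(((12 - 8) + 1*(-5)) - 1*1/12))*(-96) = (32*((4 - 5) - 1/12))*(-96) = (32*(-1 - 1/12))*(-96) = (32*(-13/12))*(-96) = -104/3*(-96) = 3328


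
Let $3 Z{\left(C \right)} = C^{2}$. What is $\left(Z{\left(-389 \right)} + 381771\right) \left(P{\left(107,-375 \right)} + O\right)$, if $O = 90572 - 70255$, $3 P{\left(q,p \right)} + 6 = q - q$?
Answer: $\frac{26341119710}{3} \approx 8.7804 \cdot 10^{9}$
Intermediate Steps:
$P{\left(q,p \right)} = -2$ ($P{\left(q,p \right)} = -2 + \frac{q - q}{3} = -2 + \frac{1}{3} \cdot 0 = -2 + 0 = -2$)
$Z{\left(C \right)} = \frac{C^{2}}{3}$
$O = 20317$
$\left(Z{\left(-389 \right)} + 381771\right) \left(P{\left(107,-375 \right)} + O\right) = \left(\frac{\left(-389\right)^{2}}{3} + 381771\right) \left(-2 + 20317\right) = \left(\frac{1}{3} \cdot 151321 + 381771\right) 20315 = \left(\frac{151321}{3} + 381771\right) 20315 = \frac{1296634}{3} \cdot 20315 = \frac{26341119710}{3}$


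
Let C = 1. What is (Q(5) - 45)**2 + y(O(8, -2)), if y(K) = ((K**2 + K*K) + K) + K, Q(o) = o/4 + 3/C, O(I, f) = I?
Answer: 28873/16 ≈ 1804.6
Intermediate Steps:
Q(o) = 3 + o/4 (Q(o) = o/4 + 3/1 = o*(1/4) + 3*1 = o/4 + 3 = 3 + o/4)
y(K) = 2*K + 2*K**2 (y(K) = ((K**2 + K**2) + K) + K = (2*K**2 + K) + K = (K + 2*K**2) + K = 2*K + 2*K**2)
(Q(5) - 45)**2 + y(O(8, -2)) = ((3 + (1/4)*5) - 45)**2 + 2*8*(1 + 8) = ((3 + 5/4) - 45)**2 + 2*8*9 = (17/4 - 45)**2 + 144 = (-163/4)**2 + 144 = 26569/16 + 144 = 28873/16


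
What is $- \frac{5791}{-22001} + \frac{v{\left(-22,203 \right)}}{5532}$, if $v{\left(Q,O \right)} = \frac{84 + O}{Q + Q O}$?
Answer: $\frac{143770409969}{546232379616} \approx 0.2632$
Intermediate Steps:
$v{\left(Q,O \right)} = \frac{84 + O}{Q + O Q}$
$- \frac{5791}{-22001} + \frac{v{\left(-22,203 \right)}}{5532} = - \frac{5791}{-22001} + \frac{\frac{1}{-22} \frac{1}{1 + 203} \left(84 + 203\right)}{5532} = \left(-5791\right) \left(- \frac{1}{22001}\right) + \left(- \frac{1}{22}\right) \frac{1}{204} \cdot 287 \cdot \frac{1}{5532} = \frac{5791}{22001} + \left(- \frac{1}{22}\right) \frac{1}{204} \cdot 287 \cdot \frac{1}{5532} = \frac{5791}{22001} - \frac{287}{24827616} = \frac{143770409969}{546232379616}$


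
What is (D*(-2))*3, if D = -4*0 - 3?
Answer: 18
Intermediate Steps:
D = -3 (D = 0 - 3 = -3)
(D*(-2))*3 = -3*(-2)*3 = 6*3 = 18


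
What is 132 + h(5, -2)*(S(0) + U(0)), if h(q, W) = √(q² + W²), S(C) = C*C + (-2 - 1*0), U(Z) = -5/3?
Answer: 132 - 11*√29/3 ≈ 112.25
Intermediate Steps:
U(Z) = -5/3 (U(Z) = -5*⅓ = -5/3)
S(C) = -2 + C² (S(C) = C² + (-2 + 0) = C² - 2 = -2 + C²)
h(q, W) = √(W² + q²)
132 + h(5, -2)*(S(0) + U(0)) = 132 + √((-2)² + 5²)*((-2 + 0²) - 5/3) = 132 + √(4 + 25)*((-2 + 0) - 5/3) = 132 + √29*(-2 - 5/3) = 132 + √29*(-11/3) = 132 - 11*√29/3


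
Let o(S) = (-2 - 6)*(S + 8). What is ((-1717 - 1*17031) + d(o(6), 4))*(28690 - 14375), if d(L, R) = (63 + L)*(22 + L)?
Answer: -205248470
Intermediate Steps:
o(S) = -64 - 8*S (o(S) = -8*(8 + S) = -64 - 8*S)
d(L, R) = (22 + L)*(63 + L)
((-1717 - 1*17031) + d(o(6), 4))*(28690 - 14375) = ((-1717 - 1*17031) + (1386 + (-64 - 8*6)**2 + 85*(-64 - 8*6)))*(28690 - 14375) = ((-1717 - 17031) + (1386 + (-64 - 48)**2 + 85*(-64 - 48)))*14315 = (-18748 + (1386 + (-112)**2 + 85*(-112)))*14315 = (-18748 + (1386 + 12544 - 9520))*14315 = (-18748 + 4410)*14315 = -14338*14315 = -205248470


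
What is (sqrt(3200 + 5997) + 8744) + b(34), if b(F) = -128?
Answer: 8616 + sqrt(9197) ≈ 8711.9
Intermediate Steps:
(sqrt(3200 + 5997) + 8744) + b(34) = (sqrt(3200 + 5997) + 8744) - 128 = (sqrt(9197) + 8744) - 128 = (8744 + sqrt(9197)) - 128 = 8616 + sqrt(9197)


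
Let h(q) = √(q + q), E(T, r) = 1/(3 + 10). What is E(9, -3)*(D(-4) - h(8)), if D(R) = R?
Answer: -8/13 ≈ -0.61539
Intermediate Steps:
E(T, r) = 1/13
h(q) = √2*√q (h(q) = √(2*q) = √2*√q)
E(9, -3)*(D(-4) - h(8)) = (-4 - √2*√8)/13 = (-4 - √2*2*√2)/13 = (-4 - 1*4)/13 = (-4 - 4)/13 = (1/13)*(-8) = -8/13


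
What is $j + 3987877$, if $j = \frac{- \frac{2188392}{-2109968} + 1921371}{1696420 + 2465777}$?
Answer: $\frac{1459247856019006663}{365920936654} \approx 3.9879 \cdot 10^{6}$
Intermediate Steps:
$j = \frac{168918063105}{365920936654}$ ($j = \frac{\left(-2188392\right) \left(- \frac{1}{2109968}\right) + 1921371}{4162197} = \left(\frac{273549}{263746} + 1921371\right) \frac{1}{4162197} = \frac{506754189315}{263746} \cdot \frac{1}{4162197} = \frac{168918063105}{365920936654} \approx 0.46162$)
$j + 3987877 = \frac{168918063105}{365920936654} + 3987877 = \frac{1459247856019006663}{365920936654}$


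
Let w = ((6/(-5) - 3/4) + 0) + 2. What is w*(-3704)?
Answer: -926/5 ≈ -185.20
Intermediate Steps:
w = 1/20 (w = ((6*(-⅕) - 3*¼) + 0) + 2 = ((-6/5 - ¾) + 0) + 2 = (-39/20 + 0) + 2 = -39/20 + 2 = 1/20 ≈ 0.050000)
w*(-3704) = (1/20)*(-3704) = -926/5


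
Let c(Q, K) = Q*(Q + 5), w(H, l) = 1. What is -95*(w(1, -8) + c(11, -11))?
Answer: -16815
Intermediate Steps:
c(Q, K) = Q*(5 + Q)
-95*(w(1, -8) + c(11, -11)) = -95*(1 + 11*(5 + 11)) = -95*(1 + 11*16) = -95*(1 + 176) = -95*177 = -16815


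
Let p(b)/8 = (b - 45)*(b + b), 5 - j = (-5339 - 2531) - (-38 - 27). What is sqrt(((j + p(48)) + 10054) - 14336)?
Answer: 54*sqrt(2) ≈ 76.368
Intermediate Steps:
j = 7810 (j = 5 - ((-5339 - 2531) - (-38 - 27)) = 5 - (-7870 - 1*(-65)) = 5 - (-7870 + 65) = 5 - 1*(-7805) = 5 + 7805 = 7810)
p(b) = 16*b*(-45 + b) (p(b) = 8*((b - 45)*(b + b)) = 8*((-45 + b)*(2*b)) = 8*(2*b*(-45 + b)) = 16*b*(-45 + b))
sqrt(((j + p(48)) + 10054) - 14336) = sqrt(((7810 + 16*48*(-45 + 48)) + 10054) - 14336) = sqrt(((7810 + 16*48*3) + 10054) - 14336) = sqrt(((7810 + 2304) + 10054) - 14336) = sqrt((10114 + 10054) - 14336) = sqrt(20168 - 14336) = sqrt(5832) = 54*sqrt(2)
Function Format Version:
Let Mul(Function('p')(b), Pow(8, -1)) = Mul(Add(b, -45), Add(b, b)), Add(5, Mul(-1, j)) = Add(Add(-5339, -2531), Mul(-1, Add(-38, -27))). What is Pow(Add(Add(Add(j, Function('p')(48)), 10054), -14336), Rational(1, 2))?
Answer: Mul(54, Pow(2, Rational(1, 2))) ≈ 76.368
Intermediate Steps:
j = 7810 (j = Add(5, Mul(-1, Add(Add(-5339, -2531), Mul(-1, Add(-38, -27))))) = Add(5, Mul(-1, Add(-7870, Mul(-1, -65)))) = Add(5, Mul(-1, Add(-7870, 65))) = Add(5, Mul(-1, -7805)) = Add(5, 7805) = 7810)
Function('p')(b) = Mul(16, b, Add(-45, b)) (Function('p')(b) = Mul(8, Mul(Add(b, -45), Add(b, b))) = Mul(8, Mul(Add(-45, b), Mul(2, b))) = Mul(8, Mul(2, b, Add(-45, b))) = Mul(16, b, Add(-45, b)))
Pow(Add(Add(Add(j, Function('p')(48)), 10054), -14336), Rational(1, 2)) = Pow(Add(Add(Add(7810, Mul(16, 48, Add(-45, 48))), 10054), -14336), Rational(1, 2)) = Pow(Add(Add(Add(7810, Mul(16, 48, 3)), 10054), -14336), Rational(1, 2)) = Pow(Add(Add(Add(7810, 2304), 10054), -14336), Rational(1, 2)) = Pow(Add(Add(10114, 10054), -14336), Rational(1, 2)) = Pow(Add(20168, -14336), Rational(1, 2)) = Pow(5832, Rational(1, 2)) = Mul(54, Pow(2, Rational(1, 2)))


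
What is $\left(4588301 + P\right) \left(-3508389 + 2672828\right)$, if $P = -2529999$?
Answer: $-1719836877422$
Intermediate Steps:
$\left(4588301 + P\right) \left(-3508389 + 2672828\right) = \left(4588301 - 2529999\right) \left(-3508389 + 2672828\right) = 2058302 \left(-835561\right) = -1719836877422$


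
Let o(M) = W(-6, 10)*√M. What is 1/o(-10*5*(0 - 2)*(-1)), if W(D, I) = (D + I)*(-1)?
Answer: I/40 ≈ 0.025*I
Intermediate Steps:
W(D, I) = -D - I
o(M) = -4*√M (o(M) = (-1*(-6) - 1*10)*√M = (6 - 10)*√M = -4*√M)
1/o(-10*5*(0 - 2)*(-1)) = 1/(-4*10*I) = 1/(-40*I) = I/40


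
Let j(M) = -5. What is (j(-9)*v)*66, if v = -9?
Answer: 2970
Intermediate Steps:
(j(-9)*v)*66 = -5*(-9)*66 = 45*66 = 2970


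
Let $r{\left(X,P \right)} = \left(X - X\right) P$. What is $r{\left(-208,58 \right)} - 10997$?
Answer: $-10997$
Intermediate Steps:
$r{\left(X,P \right)} = 0$ ($r{\left(X,P \right)} = 0 P = 0$)
$r{\left(-208,58 \right)} - 10997 = 0 - 10997 = -10997$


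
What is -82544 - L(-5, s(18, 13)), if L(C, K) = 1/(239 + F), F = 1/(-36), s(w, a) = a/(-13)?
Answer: -710126068/8603 ≈ -82544.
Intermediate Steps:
s(w, a) = -a/13 (s(w, a) = a*(-1/13) = -a/13)
F = -1/36 ≈ -0.027778
L(C, K) = 36/8603 (L(C, K) = 1/(239 - 1/36) = 1/(8603/36) = 36/8603)
-82544 - L(-5, s(18, 13)) = -82544 - 1*36/8603 = -82544 - 36/8603 = -710126068/8603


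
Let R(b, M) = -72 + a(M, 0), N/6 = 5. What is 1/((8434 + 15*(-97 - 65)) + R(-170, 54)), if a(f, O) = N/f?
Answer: 9/53393 ≈ 0.00016856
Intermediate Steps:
N = 30 (N = 6*5 = 30)
a(f, O) = 30/f
R(b, M) = -72 + 30/M
1/((8434 + 15*(-97 - 65)) + R(-170, 54)) = 1/((8434 + 15*(-97 - 65)) + (-72 + 30/54)) = 1/((8434 + 15*(-162)) + (-72 + 30*(1/54))) = 1/((8434 - 2430) + (-72 + 5/9)) = 1/(6004 - 643/9) = 1/(53393/9) = 9/53393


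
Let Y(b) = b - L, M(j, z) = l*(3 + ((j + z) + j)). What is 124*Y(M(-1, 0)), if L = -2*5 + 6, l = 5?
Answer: 1116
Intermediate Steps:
L = -4 (L = -10 + 6 = -4)
M(j, z) = 15 + 5*z + 10*j (M(j, z) = 5*(3 + ((j + z) + j)) = 5*(3 + (z + 2*j)) = 5*(3 + z + 2*j) = 15 + 5*z + 10*j)
Y(b) = 4 + b (Y(b) = b - 1*(-4) = b + 4 = 4 + b)
124*Y(M(-1, 0)) = 124*(4 + (15 + 5*0 + 10*(-1))) = 124*(4 + (15 + 0 - 10)) = 124*(4 + 5) = 124*9 = 1116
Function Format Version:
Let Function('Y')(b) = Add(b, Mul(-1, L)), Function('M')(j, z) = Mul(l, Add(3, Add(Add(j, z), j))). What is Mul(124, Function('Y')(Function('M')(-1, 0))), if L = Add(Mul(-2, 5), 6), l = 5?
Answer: 1116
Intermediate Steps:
L = -4 (L = Add(-10, 6) = -4)
Function('M')(j, z) = Add(15, Mul(5, z), Mul(10, j)) (Function('M')(j, z) = Mul(5, Add(3, Add(Add(j, z), j))) = Mul(5, Add(3, Add(z, Mul(2, j)))) = Mul(5, Add(3, z, Mul(2, j))) = Add(15, Mul(5, z), Mul(10, j)))
Function('Y')(b) = Add(4, b) (Function('Y')(b) = Add(b, Mul(-1, -4)) = Add(b, 4) = Add(4, b))
Mul(124, Function('Y')(Function('M')(-1, 0))) = Mul(124, Add(4, Add(15, Mul(5, 0), Mul(10, -1)))) = Mul(124, Add(4, Add(15, 0, -10))) = Mul(124, Add(4, 5)) = Mul(124, 9) = 1116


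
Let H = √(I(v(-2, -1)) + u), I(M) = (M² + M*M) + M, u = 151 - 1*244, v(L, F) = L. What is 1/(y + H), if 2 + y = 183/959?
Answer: -1663865/83022472 - 919681*I*√87/83022472 ≈ -0.020041 - 0.10332*I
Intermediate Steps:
u = -93 (u = 151 - 244 = -93)
I(M) = M + 2*M² (I(M) = (M² + M²) + M = 2*M² + M = M + 2*M²)
y = -1735/959 (y = -2 + 183/959 = -1735/959 ≈ -1.8092)
H = I*√87 (H = √(-2*(1 + 2*(-2)) - 93) = √(-2*(1 - 4) - 93) = √(-2*(-3) - 93) = √(6 - 93) = √(-87) = I*√87 ≈ 9.3274*I)
1/(y + H) = 1/(-1735/959 + I*√87)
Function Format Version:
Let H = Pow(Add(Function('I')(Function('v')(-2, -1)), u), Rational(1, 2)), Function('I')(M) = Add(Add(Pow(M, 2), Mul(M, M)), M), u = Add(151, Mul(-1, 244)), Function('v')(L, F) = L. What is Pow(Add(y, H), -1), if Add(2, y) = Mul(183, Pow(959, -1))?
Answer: Add(Rational(-1663865, 83022472), Mul(Rational(-919681, 83022472), I, Pow(87, Rational(1, 2)))) ≈ Add(-0.020041, Mul(-0.10332, I))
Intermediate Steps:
u = -93 (u = Add(151, -244) = -93)
Function('I')(M) = Add(M, Mul(2, Pow(M, 2))) (Function('I')(M) = Add(Add(Pow(M, 2), Pow(M, 2)), M) = Add(Mul(2, Pow(M, 2)), M) = Add(M, Mul(2, Pow(M, 2))))
y = Rational(-1735, 959) (y = Add(-2, Mul(183, Pow(959, -1))) = Add(-2, Mul(183, Rational(1, 959))) = Add(-2, Rational(183, 959)) = Rational(-1735, 959) ≈ -1.8092)
H = Mul(I, Pow(87, Rational(1, 2))) (H = Pow(Add(Mul(-2, Add(1, Mul(2, -2))), -93), Rational(1, 2)) = Pow(Add(Mul(-2, Add(1, -4)), -93), Rational(1, 2)) = Pow(Add(Mul(-2, -3), -93), Rational(1, 2)) = Pow(Add(6, -93), Rational(1, 2)) = Pow(-87, Rational(1, 2)) = Mul(I, Pow(87, Rational(1, 2))) ≈ Mul(9.3274, I))
Pow(Add(y, H), -1) = Pow(Add(Rational(-1735, 959), Mul(I, Pow(87, Rational(1, 2)))), -1)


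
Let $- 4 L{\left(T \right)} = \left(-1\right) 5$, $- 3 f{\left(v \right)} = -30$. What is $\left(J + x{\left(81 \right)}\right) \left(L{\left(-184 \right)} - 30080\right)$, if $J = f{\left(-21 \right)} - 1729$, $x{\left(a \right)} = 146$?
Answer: $\frac{189255495}{4} \approx 4.7314 \cdot 10^{7}$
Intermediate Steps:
$f{\left(v \right)} = 10$ ($f{\left(v \right)} = \left(- \frac{1}{3}\right) \left(-30\right) = 10$)
$J = -1719$ ($J = 10 - 1729 = -1719$)
$L{\left(T \right)} = \frac{5}{4}$ ($L{\left(T \right)} = - \frac{\left(-1\right) 5}{4} = \left(- \frac{1}{4}\right) \left(-5\right) = \frac{5}{4}$)
$\left(J + x{\left(81 \right)}\right) \left(L{\left(-184 \right)} - 30080\right) = \left(-1719 + 146\right) \left(\frac{5}{4} - 30080\right) = \left(-1573\right) \left(- \frac{120315}{4}\right) = \frac{189255495}{4}$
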